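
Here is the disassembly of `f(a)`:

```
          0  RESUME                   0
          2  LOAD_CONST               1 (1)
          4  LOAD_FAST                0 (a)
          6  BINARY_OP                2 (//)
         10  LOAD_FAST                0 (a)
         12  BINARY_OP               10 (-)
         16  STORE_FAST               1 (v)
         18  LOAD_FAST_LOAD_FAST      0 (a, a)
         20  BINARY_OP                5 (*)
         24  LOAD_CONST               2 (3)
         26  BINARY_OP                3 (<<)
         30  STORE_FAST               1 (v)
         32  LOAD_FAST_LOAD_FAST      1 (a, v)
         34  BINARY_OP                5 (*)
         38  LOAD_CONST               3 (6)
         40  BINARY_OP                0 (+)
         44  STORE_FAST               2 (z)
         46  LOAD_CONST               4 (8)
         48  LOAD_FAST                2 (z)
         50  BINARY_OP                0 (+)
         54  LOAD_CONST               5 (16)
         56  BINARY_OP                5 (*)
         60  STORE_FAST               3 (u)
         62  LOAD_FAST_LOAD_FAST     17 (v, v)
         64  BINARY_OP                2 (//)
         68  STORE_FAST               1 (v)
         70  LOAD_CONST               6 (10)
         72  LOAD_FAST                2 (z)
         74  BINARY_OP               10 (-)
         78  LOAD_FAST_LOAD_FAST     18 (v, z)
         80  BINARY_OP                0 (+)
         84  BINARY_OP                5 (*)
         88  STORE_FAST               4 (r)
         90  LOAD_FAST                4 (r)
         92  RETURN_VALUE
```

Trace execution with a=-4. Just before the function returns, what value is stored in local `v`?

LOAD_CONST → push 1. Stack: [1]
LOAD_FAST a → push -4. Stack: [1, -4]
BINARY_OP // → 1 // -4 = -1. Stack: [-1]
LOAD_FAST a → push -4. Stack: [-1, -4]
BINARY_OP - → -1 - -4 = 3. Stack: [3]
STORE_FAST v → v=3. Stack: []
LOAD_FAST_LOAD_FAST a,a → push -4,-4. Stack: [-4, -4]
BINARY_OP * → -4 * -4 = 16. Stack: [16]
LOAD_CONST → push 3. Stack: [16, 3]
BINARY_OP << → 16 << 3 = 128. Stack: [128]
STORE_FAST v → v=128. Stack: []
LOAD_FAST_LOAD_FAST a,v → push -4,128. Stack: [-4, 128]
BINARY_OP * → -4 * 128 = -512. Stack: [-512]
LOAD_CONST → push 6. Stack: [-512, 6]
BINARY_OP + → -512 + 6 = -506. Stack: [-506]
STORE_FAST z → z=-506. Stack: []
LOAD_CONST → push 8. Stack: [8]
LOAD_FAST z → push -506. Stack: [8, -506]
BINARY_OP + → 8 + -506 = -498. Stack: [-498]
LOAD_CONST → push 16. Stack: [-498, 16]
BINARY_OP * → -498 * 16 = -7968. Stack: [-7968]
STORE_FAST u → u=-7968. Stack: []
LOAD_FAST_LOAD_FAST v,v → push 128,128. Stack: [128, 128]
BINARY_OP // → 128 // 128 = 1. Stack: [1]
STORE_FAST v → v=1. Stack: []
LOAD_CONST → push 10. Stack: [10]
LOAD_FAST z → push -506. Stack: [10, -506]
BINARY_OP - → 10 - -506 = 516. Stack: [516]
LOAD_FAST_LOAD_FAST v,z → push 1,-506. Stack: [516, 1, -506]
BINARY_OP + → 1 + -506 = -505. Stack: [516, -505]
BINARY_OP * → 516 * -505 = -260580. Stack: [-260580]
STORE_FAST r → r=-260580. Stack: []
LOAD_FAST r → push -260580. Stack: [-260580]
RETURN_VALUE → return -260580.

1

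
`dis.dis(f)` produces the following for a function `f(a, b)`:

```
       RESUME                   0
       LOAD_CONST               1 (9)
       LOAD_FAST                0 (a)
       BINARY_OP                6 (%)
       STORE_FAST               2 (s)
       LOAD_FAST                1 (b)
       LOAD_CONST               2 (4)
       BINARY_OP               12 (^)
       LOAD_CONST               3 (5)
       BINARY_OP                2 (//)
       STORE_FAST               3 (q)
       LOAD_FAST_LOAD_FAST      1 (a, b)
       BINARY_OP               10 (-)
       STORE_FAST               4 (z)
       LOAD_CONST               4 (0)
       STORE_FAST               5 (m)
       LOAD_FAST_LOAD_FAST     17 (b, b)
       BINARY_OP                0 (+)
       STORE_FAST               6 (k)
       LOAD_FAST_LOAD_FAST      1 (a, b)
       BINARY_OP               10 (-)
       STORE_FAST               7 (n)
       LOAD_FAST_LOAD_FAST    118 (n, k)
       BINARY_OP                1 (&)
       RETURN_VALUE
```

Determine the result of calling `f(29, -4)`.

LOAD_CONST → push 9. Stack: [9]
LOAD_FAST a → push 29. Stack: [9, 29]
BINARY_OP % → 9 % 29 = 9. Stack: [9]
STORE_FAST s → s=9. Stack: []
LOAD_FAST b → push -4. Stack: [-4]
LOAD_CONST → push 4. Stack: [-4, 4]
BINARY_OP ^ → -4 ^ 4 = -8. Stack: [-8]
LOAD_CONST → push 5. Stack: [-8, 5]
BINARY_OP // → -8 // 5 = -2. Stack: [-2]
STORE_FAST q → q=-2. Stack: []
LOAD_FAST_LOAD_FAST a,b → push 29,-4. Stack: [29, -4]
BINARY_OP - → 29 - -4 = 33. Stack: [33]
STORE_FAST z → z=33. Stack: []
LOAD_CONST → push 0. Stack: [0]
STORE_FAST m → m=0. Stack: []
LOAD_FAST_LOAD_FAST b,b → push -4,-4. Stack: [-4, -4]
BINARY_OP + → -4 + -4 = -8. Stack: [-8]
STORE_FAST k → k=-8. Stack: []
LOAD_FAST_LOAD_FAST a,b → push 29,-4. Stack: [29, -4]
BINARY_OP - → 29 - -4 = 33. Stack: [33]
STORE_FAST n → n=33. Stack: []
LOAD_FAST_LOAD_FAST n,k → push 33,-8. Stack: [33, -8]
BINARY_OP & → 33 & -8 = 32. Stack: [32]
RETURN_VALUE → return 32.

32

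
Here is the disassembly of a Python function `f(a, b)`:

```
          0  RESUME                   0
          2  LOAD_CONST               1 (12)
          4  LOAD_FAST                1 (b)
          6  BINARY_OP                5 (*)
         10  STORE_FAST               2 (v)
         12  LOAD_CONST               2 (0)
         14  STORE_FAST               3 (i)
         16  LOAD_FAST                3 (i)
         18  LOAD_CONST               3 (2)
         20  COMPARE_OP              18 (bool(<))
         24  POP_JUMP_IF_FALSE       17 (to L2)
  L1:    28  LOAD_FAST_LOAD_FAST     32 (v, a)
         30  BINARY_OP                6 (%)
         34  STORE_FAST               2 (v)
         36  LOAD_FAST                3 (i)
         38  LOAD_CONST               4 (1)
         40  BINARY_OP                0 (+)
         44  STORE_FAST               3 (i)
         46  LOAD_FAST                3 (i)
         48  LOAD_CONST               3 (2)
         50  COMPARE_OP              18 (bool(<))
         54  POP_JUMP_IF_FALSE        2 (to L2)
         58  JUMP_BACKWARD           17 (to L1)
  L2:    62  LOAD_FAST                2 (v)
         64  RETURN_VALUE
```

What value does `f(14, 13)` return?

2

LOAD_CONST → push 12. Stack: [12]
LOAD_FAST b → push 13. Stack: [12, 13]
BINARY_OP * → 12 * 13 = 156. Stack: [156]
STORE_FAST v → v=156. Stack: []
LOAD_CONST → push 0. Stack: [0]
STORE_FAST i → i=0. Stack: []
LOAD_FAST i → push 0. Stack: [0]
LOAD_CONST → push 2. Stack: [0, 2]
COMPARE_OP bool(<) → 0 vs 2 = True. Stack: [True]
POP_JUMP_IF_FALSE → pop True; no jump. Stack: []
LOAD_FAST_LOAD_FAST v,a → push 156,14. Stack: [156, 14]
BINARY_OP % → 156 % 14 = 2. Stack: [2]
STORE_FAST v → v=2. Stack: []
LOAD_FAST i → push 0. Stack: [0]
LOAD_CONST → push 1. Stack: [0, 1]
BINARY_OP + → 0 + 1 = 1. Stack: [1]
STORE_FAST i → i=1. Stack: []
LOAD_FAST i → push 1. Stack: [1]
LOAD_CONST → push 2. Stack: [1, 2]
COMPARE_OP bool(<) → 1 vs 2 = True. Stack: [True]
POP_JUMP_IF_FALSE → pop True; no jump. Stack: []
LOAD_FAST_LOAD_FAST v,a → push 2,14. Stack: [2, 14]
BINARY_OP % → 2 % 14 = 2. Stack: [2]
STORE_FAST v → v=2. Stack: []
LOAD_FAST i → push 1. Stack: [1]
LOAD_CONST → push 1. Stack: [1, 1]
BINARY_OP + → 1 + 1 = 2. Stack: [2]
STORE_FAST i → i=2. Stack: []
LOAD_FAST i → push 2. Stack: [2]
LOAD_CONST → push 2. Stack: [2, 2]
COMPARE_OP bool(<) → 2 vs 2 = False. Stack: [False]
POP_JUMP_IF_FALSE → pop False; jump. Stack: []
LOAD_FAST v → push 2. Stack: [2]
RETURN_VALUE → return 2.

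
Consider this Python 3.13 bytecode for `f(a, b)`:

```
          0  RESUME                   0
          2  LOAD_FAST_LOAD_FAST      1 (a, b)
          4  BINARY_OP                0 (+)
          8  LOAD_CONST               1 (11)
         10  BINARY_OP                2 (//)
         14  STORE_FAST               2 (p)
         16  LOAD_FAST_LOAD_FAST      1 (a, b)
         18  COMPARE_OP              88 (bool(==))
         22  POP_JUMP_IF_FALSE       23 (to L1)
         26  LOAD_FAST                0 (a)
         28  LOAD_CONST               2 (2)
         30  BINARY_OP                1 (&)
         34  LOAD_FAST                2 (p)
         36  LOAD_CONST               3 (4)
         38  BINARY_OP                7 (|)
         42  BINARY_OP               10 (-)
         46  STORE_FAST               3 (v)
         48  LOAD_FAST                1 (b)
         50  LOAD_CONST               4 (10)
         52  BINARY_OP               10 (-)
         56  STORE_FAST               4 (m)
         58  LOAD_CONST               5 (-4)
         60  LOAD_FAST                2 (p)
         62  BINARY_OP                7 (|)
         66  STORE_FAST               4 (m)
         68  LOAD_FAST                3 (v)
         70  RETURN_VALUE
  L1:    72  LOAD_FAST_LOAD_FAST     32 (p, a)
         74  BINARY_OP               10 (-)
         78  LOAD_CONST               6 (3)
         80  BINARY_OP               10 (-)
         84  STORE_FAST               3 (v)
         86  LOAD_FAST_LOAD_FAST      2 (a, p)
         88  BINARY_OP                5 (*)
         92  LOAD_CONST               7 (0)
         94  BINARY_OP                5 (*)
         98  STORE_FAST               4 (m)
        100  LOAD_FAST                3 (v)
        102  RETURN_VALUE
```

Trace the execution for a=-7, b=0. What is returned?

3

LOAD_FAST_LOAD_FAST a,b → push -7,0. Stack: [-7, 0]
BINARY_OP + → -7 + 0 = -7. Stack: [-7]
LOAD_CONST → push 11. Stack: [-7, 11]
BINARY_OP // → -7 // 11 = -1. Stack: [-1]
STORE_FAST p → p=-1. Stack: []
LOAD_FAST_LOAD_FAST a,b → push -7,0. Stack: [-7, 0]
COMPARE_OP bool(==) → -7 vs 0 = False. Stack: [False]
POP_JUMP_IF_FALSE → pop False; jump. Stack: []
LOAD_FAST_LOAD_FAST p,a → push -1,-7. Stack: [-1, -7]
BINARY_OP - → -1 - -7 = 6. Stack: [6]
LOAD_CONST → push 3. Stack: [6, 3]
BINARY_OP - → 6 - 3 = 3. Stack: [3]
STORE_FAST v → v=3. Stack: []
LOAD_FAST_LOAD_FAST a,p → push -7,-1. Stack: [-7, -1]
BINARY_OP * → -7 * -1 = 7. Stack: [7]
LOAD_CONST → push 0. Stack: [7, 0]
BINARY_OP * → 7 * 0 = 0. Stack: [0]
STORE_FAST m → m=0. Stack: []
LOAD_FAST v → push 3. Stack: [3]
RETURN_VALUE → return 3.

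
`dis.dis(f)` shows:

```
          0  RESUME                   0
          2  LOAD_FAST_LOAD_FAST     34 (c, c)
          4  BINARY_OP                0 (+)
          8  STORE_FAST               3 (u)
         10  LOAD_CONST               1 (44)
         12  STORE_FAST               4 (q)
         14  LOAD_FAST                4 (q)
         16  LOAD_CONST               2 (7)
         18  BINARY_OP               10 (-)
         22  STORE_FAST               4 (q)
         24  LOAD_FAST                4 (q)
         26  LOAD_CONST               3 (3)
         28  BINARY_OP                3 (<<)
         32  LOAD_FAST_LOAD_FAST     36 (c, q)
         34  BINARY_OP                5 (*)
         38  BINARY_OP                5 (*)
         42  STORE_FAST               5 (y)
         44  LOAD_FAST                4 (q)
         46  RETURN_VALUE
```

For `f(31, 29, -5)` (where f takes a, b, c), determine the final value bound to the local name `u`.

-10

LOAD_FAST_LOAD_FAST c,c → push -5,-5. Stack: [-5, -5]
BINARY_OP + → -5 + -5 = -10. Stack: [-10]
STORE_FAST u → u=-10. Stack: []
LOAD_CONST → push 44. Stack: [44]
STORE_FAST q → q=44. Stack: []
LOAD_FAST q → push 44. Stack: [44]
LOAD_CONST → push 7. Stack: [44, 7]
BINARY_OP - → 44 - 7 = 37. Stack: [37]
STORE_FAST q → q=37. Stack: []
LOAD_FAST q → push 37. Stack: [37]
LOAD_CONST → push 3. Stack: [37, 3]
BINARY_OP << → 37 << 3 = 296. Stack: [296]
LOAD_FAST_LOAD_FAST c,q → push -5,37. Stack: [296, -5, 37]
BINARY_OP * → -5 * 37 = -185. Stack: [296, -185]
BINARY_OP * → 296 * -185 = -54760. Stack: [-54760]
STORE_FAST y → y=-54760. Stack: []
LOAD_FAST q → push 37. Stack: [37]
RETURN_VALUE → return 37.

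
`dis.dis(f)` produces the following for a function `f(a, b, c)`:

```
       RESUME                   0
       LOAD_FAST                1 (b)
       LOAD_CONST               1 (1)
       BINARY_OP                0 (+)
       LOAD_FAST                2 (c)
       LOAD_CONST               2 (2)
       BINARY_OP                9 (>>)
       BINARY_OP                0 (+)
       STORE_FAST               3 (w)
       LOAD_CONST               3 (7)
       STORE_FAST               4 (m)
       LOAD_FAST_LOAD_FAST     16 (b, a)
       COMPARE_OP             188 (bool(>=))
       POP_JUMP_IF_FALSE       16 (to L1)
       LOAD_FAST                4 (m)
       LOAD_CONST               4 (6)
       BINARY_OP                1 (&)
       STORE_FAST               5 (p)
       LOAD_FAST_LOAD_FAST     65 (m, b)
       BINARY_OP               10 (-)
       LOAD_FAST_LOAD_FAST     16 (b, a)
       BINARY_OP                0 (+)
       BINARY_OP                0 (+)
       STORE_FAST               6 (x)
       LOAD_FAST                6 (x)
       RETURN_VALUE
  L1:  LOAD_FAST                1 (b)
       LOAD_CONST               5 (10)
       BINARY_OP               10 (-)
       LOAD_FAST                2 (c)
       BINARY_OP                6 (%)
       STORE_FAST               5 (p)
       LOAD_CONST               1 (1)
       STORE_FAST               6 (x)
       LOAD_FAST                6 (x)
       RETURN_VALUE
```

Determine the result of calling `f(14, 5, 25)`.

LOAD_FAST b → push 5. Stack: [5]
LOAD_CONST → push 1. Stack: [5, 1]
BINARY_OP + → 5 + 1 = 6. Stack: [6]
LOAD_FAST c → push 25. Stack: [6, 25]
LOAD_CONST → push 2. Stack: [6, 25, 2]
BINARY_OP >> → 25 >> 2 = 6. Stack: [6, 6]
BINARY_OP + → 6 + 6 = 12. Stack: [12]
STORE_FAST w → w=12. Stack: []
LOAD_CONST → push 7. Stack: [7]
STORE_FAST m → m=7. Stack: []
LOAD_FAST_LOAD_FAST b,a → push 5,14. Stack: [5, 14]
COMPARE_OP bool(>=) → 5 vs 14 = False. Stack: [False]
POP_JUMP_IF_FALSE → pop False; jump. Stack: []
LOAD_FAST b → push 5. Stack: [5]
LOAD_CONST → push 10. Stack: [5, 10]
BINARY_OP - → 5 - 10 = -5. Stack: [-5]
LOAD_FAST c → push 25. Stack: [-5, 25]
BINARY_OP % → -5 % 25 = 20. Stack: [20]
STORE_FAST p → p=20. Stack: []
LOAD_CONST → push 1. Stack: [1]
STORE_FAST x → x=1. Stack: []
LOAD_FAST x → push 1. Stack: [1]
RETURN_VALUE → return 1.

1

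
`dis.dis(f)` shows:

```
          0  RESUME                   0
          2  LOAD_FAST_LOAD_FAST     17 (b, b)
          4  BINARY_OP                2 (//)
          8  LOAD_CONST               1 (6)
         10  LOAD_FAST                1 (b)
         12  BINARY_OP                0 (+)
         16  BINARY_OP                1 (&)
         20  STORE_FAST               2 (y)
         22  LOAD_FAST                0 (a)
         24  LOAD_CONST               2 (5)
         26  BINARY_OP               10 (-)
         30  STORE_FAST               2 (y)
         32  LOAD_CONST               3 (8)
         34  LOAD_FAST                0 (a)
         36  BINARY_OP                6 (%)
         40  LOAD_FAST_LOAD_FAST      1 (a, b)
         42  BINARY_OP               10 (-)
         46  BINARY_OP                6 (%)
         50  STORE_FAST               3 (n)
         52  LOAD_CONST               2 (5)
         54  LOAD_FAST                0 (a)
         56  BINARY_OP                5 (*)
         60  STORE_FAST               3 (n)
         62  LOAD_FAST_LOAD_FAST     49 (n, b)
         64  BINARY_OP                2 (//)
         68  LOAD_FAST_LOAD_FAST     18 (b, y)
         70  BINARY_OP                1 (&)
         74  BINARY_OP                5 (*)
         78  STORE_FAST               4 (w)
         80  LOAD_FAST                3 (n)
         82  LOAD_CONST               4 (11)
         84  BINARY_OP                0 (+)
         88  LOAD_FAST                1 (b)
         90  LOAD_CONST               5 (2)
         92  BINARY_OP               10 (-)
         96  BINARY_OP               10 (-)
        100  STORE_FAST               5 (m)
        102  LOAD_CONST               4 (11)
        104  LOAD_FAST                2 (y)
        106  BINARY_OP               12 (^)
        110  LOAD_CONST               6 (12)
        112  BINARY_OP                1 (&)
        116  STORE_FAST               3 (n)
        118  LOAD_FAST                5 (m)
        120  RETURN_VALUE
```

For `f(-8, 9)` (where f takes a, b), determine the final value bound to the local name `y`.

LOAD_FAST_LOAD_FAST b,b → push 9,9. Stack: [9, 9]
BINARY_OP // → 9 // 9 = 1. Stack: [1]
LOAD_CONST → push 6. Stack: [1, 6]
LOAD_FAST b → push 9. Stack: [1, 6, 9]
BINARY_OP + → 6 + 9 = 15. Stack: [1, 15]
BINARY_OP & → 1 & 15 = 1. Stack: [1]
STORE_FAST y → y=1. Stack: []
LOAD_FAST a → push -8. Stack: [-8]
LOAD_CONST → push 5. Stack: [-8, 5]
BINARY_OP - → -8 - 5 = -13. Stack: [-13]
STORE_FAST y → y=-13. Stack: []
LOAD_CONST → push 8. Stack: [8]
LOAD_FAST a → push -8. Stack: [8, -8]
BINARY_OP % → 8 % -8 = 0. Stack: [0]
LOAD_FAST_LOAD_FAST a,b → push -8,9. Stack: [0, -8, 9]
BINARY_OP - → -8 - 9 = -17. Stack: [0, -17]
BINARY_OP % → 0 % -17 = 0. Stack: [0]
STORE_FAST n → n=0. Stack: []
LOAD_CONST → push 5. Stack: [5]
LOAD_FAST a → push -8. Stack: [5, -8]
BINARY_OP * → 5 * -8 = -40. Stack: [-40]
STORE_FAST n → n=-40. Stack: []
LOAD_FAST_LOAD_FAST n,b → push -40,9. Stack: [-40, 9]
BINARY_OP // → -40 // 9 = -5. Stack: [-5]
LOAD_FAST_LOAD_FAST b,y → push 9,-13. Stack: [-5, 9, -13]
BINARY_OP & → 9 & -13 = 1. Stack: [-5, 1]
BINARY_OP * → -5 * 1 = -5. Stack: [-5]
STORE_FAST w → w=-5. Stack: []
LOAD_FAST n → push -40. Stack: [-40]
LOAD_CONST → push 11. Stack: [-40, 11]
BINARY_OP + → -40 + 11 = -29. Stack: [-29]
LOAD_FAST b → push 9. Stack: [-29, 9]
LOAD_CONST → push 2. Stack: [-29, 9, 2]
BINARY_OP - → 9 - 2 = 7. Stack: [-29, 7]
BINARY_OP - → -29 - 7 = -36. Stack: [-36]
STORE_FAST m → m=-36. Stack: []
LOAD_CONST → push 11. Stack: [11]
LOAD_FAST y → push -13. Stack: [11, -13]
BINARY_OP ^ → 11 ^ -13 = -8. Stack: [-8]
LOAD_CONST → push 12. Stack: [-8, 12]
BINARY_OP & → -8 & 12 = 8. Stack: [8]
STORE_FAST n → n=8. Stack: []
LOAD_FAST m → push -36. Stack: [-36]
RETURN_VALUE → return -36.

-13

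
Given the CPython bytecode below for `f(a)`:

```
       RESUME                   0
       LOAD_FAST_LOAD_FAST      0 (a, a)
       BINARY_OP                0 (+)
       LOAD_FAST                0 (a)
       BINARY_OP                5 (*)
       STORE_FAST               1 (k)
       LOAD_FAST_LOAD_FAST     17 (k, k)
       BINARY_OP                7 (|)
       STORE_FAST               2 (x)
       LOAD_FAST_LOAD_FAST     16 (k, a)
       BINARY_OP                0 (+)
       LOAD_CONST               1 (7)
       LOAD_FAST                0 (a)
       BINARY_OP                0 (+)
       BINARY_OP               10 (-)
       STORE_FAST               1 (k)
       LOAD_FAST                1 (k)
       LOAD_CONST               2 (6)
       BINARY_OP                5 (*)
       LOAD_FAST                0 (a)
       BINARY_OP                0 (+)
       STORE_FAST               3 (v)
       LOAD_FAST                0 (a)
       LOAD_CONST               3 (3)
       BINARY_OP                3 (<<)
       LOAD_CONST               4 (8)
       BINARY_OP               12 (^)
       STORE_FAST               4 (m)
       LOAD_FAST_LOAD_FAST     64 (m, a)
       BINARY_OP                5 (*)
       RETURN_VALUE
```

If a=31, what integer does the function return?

LOAD_FAST_LOAD_FAST a,a → push 31,31. Stack: [31, 31]
BINARY_OP + → 31 + 31 = 62. Stack: [62]
LOAD_FAST a → push 31. Stack: [62, 31]
BINARY_OP * → 62 * 31 = 1922. Stack: [1922]
STORE_FAST k → k=1922. Stack: []
LOAD_FAST_LOAD_FAST k,k → push 1922,1922. Stack: [1922, 1922]
BINARY_OP | → 1922 | 1922 = 1922. Stack: [1922]
STORE_FAST x → x=1922. Stack: []
LOAD_FAST_LOAD_FAST k,a → push 1922,31. Stack: [1922, 31]
BINARY_OP + → 1922 + 31 = 1953. Stack: [1953]
LOAD_CONST → push 7. Stack: [1953, 7]
LOAD_FAST a → push 31. Stack: [1953, 7, 31]
BINARY_OP + → 7 + 31 = 38. Stack: [1953, 38]
BINARY_OP - → 1953 - 38 = 1915. Stack: [1915]
STORE_FAST k → k=1915. Stack: []
LOAD_FAST k → push 1915. Stack: [1915]
LOAD_CONST → push 6. Stack: [1915, 6]
BINARY_OP * → 1915 * 6 = 11490. Stack: [11490]
LOAD_FAST a → push 31. Stack: [11490, 31]
BINARY_OP + → 11490 + 31 = 11521. Stack: [11521]
STORE_FAST v → v=11521. Stack: []
LOAD_FAST a → push 31. Stack: [31]
LOAD_CONST → push 3. Stack: [31, 3]
BINARY_OP << → 31 << 3 = 248. Stack: [248]
LOAD_CONST → push 8. Stack: [248, 8]
BINARY_OP ^ → 248 ^ 8 = 240. Stack: [240]
STORE_FAST m → m=240. Stack: []
LOAD_FAST_LOAD_FAST m,a → push 240,31. Stack: [240, 31]
BINARY_OP * → 240 * 31 = 7440. Stack: [7440]
RETURN_VALUE → return 7440.

7440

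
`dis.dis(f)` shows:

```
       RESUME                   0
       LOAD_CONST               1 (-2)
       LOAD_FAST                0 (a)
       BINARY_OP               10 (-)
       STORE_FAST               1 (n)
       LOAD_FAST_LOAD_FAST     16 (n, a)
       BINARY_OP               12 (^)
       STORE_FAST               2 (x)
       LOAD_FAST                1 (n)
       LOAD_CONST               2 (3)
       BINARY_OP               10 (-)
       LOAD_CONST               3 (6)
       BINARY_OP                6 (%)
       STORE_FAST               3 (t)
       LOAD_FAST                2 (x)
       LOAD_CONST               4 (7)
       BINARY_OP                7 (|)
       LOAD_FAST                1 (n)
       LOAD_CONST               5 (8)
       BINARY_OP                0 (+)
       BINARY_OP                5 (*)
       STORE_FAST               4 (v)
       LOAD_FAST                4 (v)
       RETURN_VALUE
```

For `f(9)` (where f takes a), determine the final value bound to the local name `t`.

4

LOAD_CONST → push -2. Stack: [-2]
LOAD_FAST a → push 9. Stack: [-2, 9]
BINARY_OP - → -2 - 9 = -11. Stack: [-11]
STORE_FAST n → n=-11. Stack: []
LOAD_FAST_LOAD_FAST n,a → push -11,9. Stack: [-11, 9]
BINARY_OP ^ → -11 ^ 9 = -4. Stack: [-4]
STORE_FAST x → x=-4. Stack: []
LOAD_FAST n → push -11. Stack: [-11]
LOAD_CONST → push 3. Stack: [-11, 3]
BINARY_OP - → -11 - 3 = -14. Stack: [-14]
LOAD_CONST → push 6. Stack: [-14, 6]
BINARY_OP % → -14 % 6 = 4. Stack: [4]
STORE_FAST t → t=4. Stack: []
LOAD_FAST x → push -4. Stack: [-4]
LOAD_CONST → push 7. Stack: [-4, 7]
BINARY_OP | → -4 | 7 = -1. Stack: [-1]
LOAD_FAST n → push -11. Stack: [-1, -11]
LOAD_CONST → push 8. Stack: [-1, -11, 8]
BINARY_OP + → -11 + 8 = -3. Stack: [-1, -3]
BINARY_OP * → -1 * -3 = 3. Stack: [3]
STORE_FAST v → v=3. Stack: []
LOAD_FAST v → push 3. Stack: [3]
RETURN_VALUE → return 3.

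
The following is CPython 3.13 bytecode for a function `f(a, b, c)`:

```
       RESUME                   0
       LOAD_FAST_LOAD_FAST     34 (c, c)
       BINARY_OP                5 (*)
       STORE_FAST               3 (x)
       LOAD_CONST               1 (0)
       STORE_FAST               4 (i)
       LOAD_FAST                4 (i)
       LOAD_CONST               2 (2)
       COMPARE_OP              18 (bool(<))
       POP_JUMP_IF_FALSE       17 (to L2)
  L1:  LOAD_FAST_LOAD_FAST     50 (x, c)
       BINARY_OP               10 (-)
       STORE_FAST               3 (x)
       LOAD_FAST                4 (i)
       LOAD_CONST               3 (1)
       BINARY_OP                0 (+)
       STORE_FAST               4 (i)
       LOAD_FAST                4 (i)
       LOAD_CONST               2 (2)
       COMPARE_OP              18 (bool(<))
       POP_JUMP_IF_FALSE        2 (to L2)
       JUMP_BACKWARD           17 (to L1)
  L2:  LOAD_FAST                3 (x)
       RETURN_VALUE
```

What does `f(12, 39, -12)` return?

LOAD_FAST_LOAD_FAST c,c → push -12,-12. Stack: [-12, -12]
BINARY_OP * → -12 * -12 = 144. Stack: [144]
STORE_FAST x → x=144. Stack: []
LOAD_CONST → push 0. Stack: [0]
STORE_FAST i → i=0. Stack: []
LOAD_FAST i → push 0. Stack: [0]
LOAD_CONST → push 2. Stack: [0, 2]
COMPARE_OP bool(<) → 0 vs 2 = True. Stack: [True]
POP_JUMP_IF_FALSE → pop True; no jump. Stack: []
LOAD_FAST_LOAD_FAST x,c → push 144,-12. Stack: [144, -12]
BINARY_OP - → 144 - -12 = 156. Stack: [156]
STORE_FAST x → x=156. Stack: []
LOAD_FAST i → push 0. Stack: [0]
LOAD_CONST → push 1. Stack: [0, 1]
BINARY_OP + → 0 + 1 = 1. Stack: [1]
STORE_FAST i → i=1. Stack: []
LOAD_FAST i → push 1. Stack: [1]
LOAD_CONST → push 2. Stack: [1, 2]
COMPARE_OP bool(<) → 1 vs 2 = True. Stack: [True]
POP_JUMP_IF_FALSE → pop True; no jump. Stack: []
LOAD_FAST_LOAD_FAST x,c → push 156,-12. Stack: [156, -12]
BINARY_OP - → 156 - -12 = 168. Stack: [168]
STORE_FAST x → x=168. Stack: []
LOAD_FAST i → push 1. Stack: [1]
LOAD_CONST → push 1. Stack: [1, 1]
BINARY_OP + → 1 + 1 = 2. Stack: [2]
STORE_FAST i → i=2. Stack: []
LOAD_FAST i → push 2. Stack: [2]
LOAD_CONST → push 2. Stack: [2, 2]
COMPARE_OP bool(<) → 2 vs 2 = False. Stack: [False]
POP_JUMP_IF_FALSE → pop False; jump. Stack: []
LOAD_FAST x → push 168. Stack: [168]
RETURN_VALUE → return 168.

168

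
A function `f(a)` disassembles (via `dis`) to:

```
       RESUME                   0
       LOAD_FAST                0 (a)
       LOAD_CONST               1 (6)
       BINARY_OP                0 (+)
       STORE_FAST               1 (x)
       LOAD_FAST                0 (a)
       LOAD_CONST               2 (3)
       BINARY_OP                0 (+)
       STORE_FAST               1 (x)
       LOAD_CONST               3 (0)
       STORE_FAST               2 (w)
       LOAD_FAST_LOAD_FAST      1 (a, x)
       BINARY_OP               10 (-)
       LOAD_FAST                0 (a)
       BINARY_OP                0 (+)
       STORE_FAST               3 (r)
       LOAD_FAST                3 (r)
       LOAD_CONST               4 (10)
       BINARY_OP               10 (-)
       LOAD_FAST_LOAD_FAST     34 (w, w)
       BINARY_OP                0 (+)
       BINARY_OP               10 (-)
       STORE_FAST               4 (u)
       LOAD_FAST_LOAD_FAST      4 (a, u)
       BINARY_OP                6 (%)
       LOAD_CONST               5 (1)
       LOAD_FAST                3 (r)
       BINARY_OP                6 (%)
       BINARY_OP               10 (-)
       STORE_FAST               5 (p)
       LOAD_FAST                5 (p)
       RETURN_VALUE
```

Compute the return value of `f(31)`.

12

LOAD_FAST a → push 31. Stack: [31]
LOAD_CONST → push 6. Stack: [31, 6]
BINARY_OP + → 31 + 6 = 37. Stack: [37]
STORE_FAST x → x=37. Stack: []
LOAD_FAST a → push 31. Stack: [31]
LOAD_CONST → push 3. Stack: [31, 3]
BINARY_OP + → 31 + 3 = 34. Stack: [34]
STORE_FAST x → x=34. Stack: []
LOAD_CONST → push 0. Stack: [0]
STORE_FAST w → w=0. Stack: []
LOAD_FAST_LOAD_FAST a,x → push 31,34. Stack: [31, 34]
BINARY_OP - → 31 - 34 = -3. Stack: [-3]
LOAD_FAST a → push 31. Stack: [-3, 31]
BINARY_OP + → -3 + 31 = 28. Stack: [28]
STORE_FAST r → r=28. Stack: []
LOAD_FAST r → push 28. Stack: [28]
LOAD_CONST → push 10. Stack: [28, 10]
BINARY_OP - → 28 - 10 = 18. Stack: [18]
LOAD_FAST_LOAD_FAST w,w → push 0,0. Stack: [18, 0, 0]
BINARY_OP + → 0 + 0 = 0. Stack: [18, 0]
BINARY_OP - → 18 - 0 = 18. Stack: [18]
STORE_FAST u → u=18. Stack: []
LOAD_FAST_LOAD_FAST a,u → push 31,18. Stack: [31, 18]
BINARY_OP % → 31 % 18 = 13. Stack: [13]
LOAD_CONST → push 1. Stack: [13, 1]
LOAD_FAST r → push 28. Stack: [13, 1, 28]
BINARY_OP % → 1 % 28 = 1. Stack: [13, 1]
BINARY_OP - → 13 - 1 = 12. Stack: [12]
STORE_FAST p → p=12. Stack: []
LOAD_FAST p → push 12. Stack: [12]
RETURN_VALUE → return 12.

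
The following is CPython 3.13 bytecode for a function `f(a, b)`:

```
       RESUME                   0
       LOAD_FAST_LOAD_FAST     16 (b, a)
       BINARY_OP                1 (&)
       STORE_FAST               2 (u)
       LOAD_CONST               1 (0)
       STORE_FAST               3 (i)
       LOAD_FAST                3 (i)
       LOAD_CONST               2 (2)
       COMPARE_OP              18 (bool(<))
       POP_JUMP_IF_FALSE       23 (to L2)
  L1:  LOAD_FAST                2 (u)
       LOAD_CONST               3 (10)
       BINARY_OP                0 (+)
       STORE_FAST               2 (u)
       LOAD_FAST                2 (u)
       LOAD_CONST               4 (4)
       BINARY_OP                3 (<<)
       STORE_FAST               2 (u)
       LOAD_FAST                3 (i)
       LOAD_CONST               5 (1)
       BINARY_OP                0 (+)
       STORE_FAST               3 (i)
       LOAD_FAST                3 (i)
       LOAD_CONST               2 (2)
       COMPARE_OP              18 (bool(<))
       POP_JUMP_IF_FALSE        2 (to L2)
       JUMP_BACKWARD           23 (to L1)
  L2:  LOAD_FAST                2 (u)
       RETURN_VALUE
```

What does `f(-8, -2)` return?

672

LOAD_FAST_LOAD_FAST b,a → push -2,-8. Stack: [-2, -8]
BINARY_OP & → -2 & -8 = -8. Stack: [-8]
STORE_FAST u → u=-8. Stack: []
LOAD_CONST → push 0. Stack: [0]
STORE_FAST i → i=0. Stack: []
LOAD_FAST i → push 0. Stack: [0]
LOAD_CONST → push 2. Stack: [0, 2]
COMPARE_OP bool(<) → 0 vs 2 = True. Stack: [True]
POP_JUMP_IF_FALSE → pop True; no jump. Stack: []
LOAD_FAST u → push -8. Stack: [-8]
LOAD_CONST → push 10. Stack: [-8, 10]
BINARY_OP + → -8 + 10 = 2. Stack: [2]
STORE_FAST u → u=2. Stack: []
LOAD_FAST u → push 2. Stack: [2]
LOAD_CONST → push 4. Stack: [2, 4]
BINARY_OP << → 2 << 4 = 32. Stack: [32]
STORE_FAST u → u=32. Stack: []
LOAD_FAST i → push 0. Stack: [0]
LOAD_CONST → push 1. Stack: [0, 1]
BINARY_OP + → 0 + 1 = 1. Stack: [1]
STORE_FAST i → i=1. Stack: []
LOAD_FAST i → push 1. Stack: [1]
LOAD_CONST → push 2. Stack: [1, 2]
COMPARE_OP bool(<) → 1 vs 2 = True. Stack: [True]
POP_JUMP_IF_FALSE → pop True; no jump. Stack: []
LOAD_FAST u → push 32. Stack: [32]
LOAD_CONST → push 10. Stack: [32, 10]
BINARY_OP + → 32 + 10 = 42. Stack: [42]
STORE_FAST u → u=42. Stack: []
LOAD_FAST u → push 42. Stack: [42]
LOAD_CONST → push 4. Stack: [42, 4]
BINARY_OP << → 42 << 4 = 672. Stack: [672]
STORE_FAST u → u=672. Stack: []
LOAD_FAST i → push 1. Stack: [1]
LOAD_CONST → push 1. Stack: [1, 1]
BINARY_OP + → 1 + 1 = 2. Stack: [2]
STORE_FAST i → i=2. Stack: []
LOAD_FAST i → push 2. Stack: [2]
LOAD_CONST → push 2. Stack: [2, 2]
COMPARE_OP bool(<) → 2 vs 2 = False. Stack: [False]
POP_JUMP_IF_FALSE → pop False; jump. Stack: []
LOAD_FAST u → push 672. Stack: [672]
RETURN_VALUE → return 672.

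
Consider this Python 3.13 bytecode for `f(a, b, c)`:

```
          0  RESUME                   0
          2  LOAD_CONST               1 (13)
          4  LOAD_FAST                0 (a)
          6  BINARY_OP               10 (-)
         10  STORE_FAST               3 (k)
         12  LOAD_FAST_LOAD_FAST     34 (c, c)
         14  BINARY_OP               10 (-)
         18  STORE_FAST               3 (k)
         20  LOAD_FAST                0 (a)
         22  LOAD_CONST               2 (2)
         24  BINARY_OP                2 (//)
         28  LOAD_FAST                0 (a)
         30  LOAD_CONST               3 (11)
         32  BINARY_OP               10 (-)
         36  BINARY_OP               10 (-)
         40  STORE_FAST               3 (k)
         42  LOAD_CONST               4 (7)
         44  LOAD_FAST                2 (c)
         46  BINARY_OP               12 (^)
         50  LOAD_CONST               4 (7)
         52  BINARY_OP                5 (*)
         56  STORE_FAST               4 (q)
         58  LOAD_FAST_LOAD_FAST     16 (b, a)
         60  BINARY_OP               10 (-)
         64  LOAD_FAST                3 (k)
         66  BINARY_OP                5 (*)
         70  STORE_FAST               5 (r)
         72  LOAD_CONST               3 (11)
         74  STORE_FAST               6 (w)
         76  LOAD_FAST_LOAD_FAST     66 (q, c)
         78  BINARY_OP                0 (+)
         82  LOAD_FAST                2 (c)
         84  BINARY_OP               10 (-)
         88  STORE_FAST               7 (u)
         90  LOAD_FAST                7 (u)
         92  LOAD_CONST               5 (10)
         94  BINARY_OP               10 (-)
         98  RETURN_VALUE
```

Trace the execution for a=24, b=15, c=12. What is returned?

LOAD_CONST → push 13. Stack: [13]
LOAD_FAST a → push 24. Stack: [13, 24]
BINARY_OP - → 13 - 24 = -11. Stack: [-11]
STORE_FAST k → k=-11. Stack: []
LOAD_FAST_LOAD_FAST c,c → push 12,12. Stack: [12, 12]
BINARY_OP - → 12 - 12 = 0. Stack: [0]
STORE_FAST k → k=0. Stack: []
LOAD_FAST a → push 24. Stack: [24]
LOAD_CONST → push 2. Stack: [24, 2]
BINARY_OP // → 24 // 2 = 12. Stack: [12]
LOAD_FAST a → push 24. Stack: [12, 24]
LOAD_CONST → push 11. Stack: [12, 24, 11]
BINARY_OP - → 24 - 11 = 13. Stack: [12, 13]
BINARY_OP - → 12 - 13 = -1. Stack: [-1]
STORE_FAST k → k=-1. Stack: []
LOAD_CONST → push 7. Stack: [7]
LOAD_FAST c → push 12. Stack: [7, 12]
BINARY_OP ^ → 7 ^ 12 = 11. Stack: [11]
LOAD_CONST → push 7. Stack: [11, 7]
BINARY_OP * → 11 * 7 = 77. Stack: [77]
STORE_FAST q → q=77. Stack: []
LOAD_FAST_LOAD_FAST b,a → push 15,24. Stack: [15, 24]
BINARY_OP - → 15 - 24 = -9. Stack: [-9]
LOAD_FAST k → push -1. Stack: [-9, -1]
BINARY_OP * → -9 * -1 = 9. Stack: [9]
STORE_FAST r → r=9. Stack: []
LOAD_CONST → push 11. Stack: [11]
STORE_FAST w → w=11. Stack: []
LOAD_FAST_LOAD_FAST q,c → push 77,12. Stack: [77, 12]
BINARY_OP + → 77 + 12 = 89. Stack: [89]
LOAD_FAST c → push 12. Stack: [89, 12]
BINARY_OP - → 89 - 12 = 77. Stack: [77]
STORE_FAST u → u=77. Stack: []
LOAD_FAST u → push 77. Stack: [77]
LOAD_CONST → push 10. Stack: [77, 10]
BINARY_OP - → 77 - 10 = 67. Stack: [67]
RETURN_VALUE → return 67.

67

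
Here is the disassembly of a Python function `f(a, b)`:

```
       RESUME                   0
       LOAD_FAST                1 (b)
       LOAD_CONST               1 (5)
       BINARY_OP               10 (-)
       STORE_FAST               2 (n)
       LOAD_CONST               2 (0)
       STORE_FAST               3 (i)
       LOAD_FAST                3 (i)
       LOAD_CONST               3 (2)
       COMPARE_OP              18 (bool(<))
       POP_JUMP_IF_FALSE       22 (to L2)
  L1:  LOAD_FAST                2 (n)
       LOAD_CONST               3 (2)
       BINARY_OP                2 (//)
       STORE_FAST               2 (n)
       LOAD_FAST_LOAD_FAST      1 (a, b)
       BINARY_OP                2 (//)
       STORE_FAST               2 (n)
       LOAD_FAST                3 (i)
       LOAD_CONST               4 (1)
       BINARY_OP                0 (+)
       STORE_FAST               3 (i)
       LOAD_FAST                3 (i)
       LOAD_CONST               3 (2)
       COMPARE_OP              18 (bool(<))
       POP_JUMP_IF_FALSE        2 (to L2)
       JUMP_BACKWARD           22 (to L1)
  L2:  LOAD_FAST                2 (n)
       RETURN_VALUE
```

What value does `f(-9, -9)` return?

LOAD_FAST b → push -9. Stack: [-9]
LOAD_CONST → push 5. Stack: [-9, 5]
BINARY_OP - → -9 - 5 = -14. Stack: [-14]
STORE_FAST n → n=-14. Stack: []
LOAD_CONST → push 0. Stack: [0]
STORE_FAST i → i=0. Stack: []
LOAD_FAST i → push 0. Stack: [0]
LOAD_CONST → push 2. Stack: [0, 2]
COMPARE_OP bool(<) → 0 vs 2 = True. Stack: [True]
POP_JUMP_IF_FALSE → pop True; no jump. Stack: []
LOAD_FAST n → push -14. Stack: [-14]
LOAD_CONST → push 2. Stack: [-14, 2]
BINARY_OP // → -14 // 2 = -7. Stack: [-7]
STORE_FAST n → n=-7. Stack: []
LOAD_FAST_LOAD_FAST a,b → push -9,-9. Stack: [-9, -9]
BINARY_OP // → -9 // -9 = 1. Stack: [1]
STORE_FAST n → n=1. Stack: []
LOAD_FAST i → push 0. Stack: [0]
LOAD_CONST → push 1. Stack: [0, 1]
BINARY_OP + → 0 + 1 = 1. Stack: [1]
STORE_FAST i → i=1. Stack: []
LOAD_FAST i → push 1. Stack: [1]
LOAD_CONST → push 2. Stack: [1, 2]
COMPARE_OP bool(<) → 1 vs 2 = True. Stack: [True]
POP_JUMP_IF_FALSE → pop True; no jump. Stack: []
LOAD_FAST n → push 1. Stack: [1]
LOAD_CONST → push 2. Stack: [1, 2]
BINARY_OP // → 1 // 2 = 0. Stack: [0]
STORE_FAST n → n=0. Stack: []
LOAD_FAST_LOAD_FAST a,b → push -9,-9. Stack: [-9, -9]
BINARY_OP // → -9 // -9 = 1. Stack: [1]
STORE_FAST n → n=1. Stack: []
LOAD_FAST i → push 1. Stack: [1]
LOAD_CONST → push 1. Stack: [1, 1]
BINARY_OP + → 1 + 1 = 2. Stack: [2]
STORE_FAST i → i=2. Stack: []
LOAD_FAST i → push 2. Stack: [2]
LOAD_CONST → push 2. Stack: [2, 2]
COMPARE_OP bool(<) → 2 vs 2 = False. Stack: [False]
POP_JUMP_IF_FALSE → pop False; jump. Stack: []
LOAD_FAST n → push 1. Stack: [1]
RETURN_VALUE → return 1.

1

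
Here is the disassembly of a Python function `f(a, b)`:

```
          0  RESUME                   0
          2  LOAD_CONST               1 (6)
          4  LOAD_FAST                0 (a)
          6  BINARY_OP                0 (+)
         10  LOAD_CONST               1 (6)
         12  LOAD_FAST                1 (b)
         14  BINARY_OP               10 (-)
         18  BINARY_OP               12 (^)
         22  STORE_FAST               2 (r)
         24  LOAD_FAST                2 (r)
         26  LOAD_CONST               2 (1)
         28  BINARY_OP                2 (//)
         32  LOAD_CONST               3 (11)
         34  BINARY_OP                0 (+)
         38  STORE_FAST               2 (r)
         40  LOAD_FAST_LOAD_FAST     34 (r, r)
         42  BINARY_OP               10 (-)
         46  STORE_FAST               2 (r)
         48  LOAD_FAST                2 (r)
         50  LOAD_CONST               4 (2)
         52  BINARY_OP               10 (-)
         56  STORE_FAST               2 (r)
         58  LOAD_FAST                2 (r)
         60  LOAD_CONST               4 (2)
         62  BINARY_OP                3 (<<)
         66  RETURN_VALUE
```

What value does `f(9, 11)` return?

-8

LOAD_CONST → push 6. Stack: [6]
LOAD_FAST a → push 9. Stack: [6, 9]
BINARY_OP + → 6 + 9 = 15. Stack: [15]
LOAD_CONST → push 6. Stack: [15, 6]
LOAD_FAST b → push 11. Stack: [15, 6, 11]
BINARY_OP - → 6 - 11 = -5. Stack: [15, -5]
BINARY_OP ^ → 15 ^ -5 = -12. Stack: [-12]
STORE_FAST r → r=-12. Stack: []
LOAD_FAST r → push -12. Stack: [-12]
LOAD_CONST → push 1. Stack: [-12, 1]
BINARY_OP // → -12 // 1 = -12. Stack: [-12]
LOAD_CONST → push 11. Stack: [-12, 11]
BINARY_OP + → -12 + 11 = -1. Stack: [-1]
STORE_FAST r → r=-1. Stack: []
LOAD_FAST_LOAD_FAST r,r → push -1,-1. Stack: [-1, -1]
BINARY_OP - → -1 - -1 = 0. Stack: [0]
STORE_FAST r → r=0. Stack: []
LOAD_FAST r → push 0. Stack: [0]
LOAD_CONST → push 2. Stack: [0, 2]
BINARY_OP - → 0 - 2 = -2. Stack: [-2]
STORE_FAST r → r=-2. Stack: []
LOAD_FAST r → push -2. Stack: [-2]
LOAD_CONST → push 2. Stack: [-2, 2]
BINARY_OP << → -2 << 2 = -8. Stack: [-8]
RETURN_VALUE → return -8.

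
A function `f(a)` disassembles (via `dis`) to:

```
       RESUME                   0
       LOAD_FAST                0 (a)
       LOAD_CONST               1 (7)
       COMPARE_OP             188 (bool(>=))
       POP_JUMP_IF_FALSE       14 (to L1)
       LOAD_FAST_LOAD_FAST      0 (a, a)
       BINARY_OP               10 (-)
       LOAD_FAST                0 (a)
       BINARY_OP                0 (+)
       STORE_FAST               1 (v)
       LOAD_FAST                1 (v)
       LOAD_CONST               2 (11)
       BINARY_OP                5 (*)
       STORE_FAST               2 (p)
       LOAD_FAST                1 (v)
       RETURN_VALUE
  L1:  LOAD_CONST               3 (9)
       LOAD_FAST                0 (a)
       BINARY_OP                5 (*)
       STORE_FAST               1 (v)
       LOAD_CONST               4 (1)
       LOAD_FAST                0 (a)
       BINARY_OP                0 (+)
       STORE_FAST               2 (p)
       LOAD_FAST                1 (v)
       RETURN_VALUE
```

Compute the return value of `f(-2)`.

-18

LOAD_FAST a → push -2. Stack: [-2]
LOAD_CONST → push 7. Stack: [-2, 7]
COMPARE_OP bool(>=) → -2 vs 7 = False. Stack: [False]
POP_JUMP_IF_FALSE → pop False; jump. Stack: []
LOAD_CONST → push 9. Stack: [9]
LOAD_FAST a → push -2. Stack: [9, -2]
BINARY_OP * → 9 * -2 = -18. Stack: [-18]
STORE_FAST v → v=-18. Stack: []
LOAD_CONST → push 1. Stack: [1]
LOAD_FAST a → push -2. Stack: [1, -2]
BINARY_OP + → 1 + -2 = -1. Stack: [-1]
STORE_FAST p → p=-1. Stack: []
LOAD_FAST v → push -18. Stack: [-18]
RETURN_VALUE → return -18.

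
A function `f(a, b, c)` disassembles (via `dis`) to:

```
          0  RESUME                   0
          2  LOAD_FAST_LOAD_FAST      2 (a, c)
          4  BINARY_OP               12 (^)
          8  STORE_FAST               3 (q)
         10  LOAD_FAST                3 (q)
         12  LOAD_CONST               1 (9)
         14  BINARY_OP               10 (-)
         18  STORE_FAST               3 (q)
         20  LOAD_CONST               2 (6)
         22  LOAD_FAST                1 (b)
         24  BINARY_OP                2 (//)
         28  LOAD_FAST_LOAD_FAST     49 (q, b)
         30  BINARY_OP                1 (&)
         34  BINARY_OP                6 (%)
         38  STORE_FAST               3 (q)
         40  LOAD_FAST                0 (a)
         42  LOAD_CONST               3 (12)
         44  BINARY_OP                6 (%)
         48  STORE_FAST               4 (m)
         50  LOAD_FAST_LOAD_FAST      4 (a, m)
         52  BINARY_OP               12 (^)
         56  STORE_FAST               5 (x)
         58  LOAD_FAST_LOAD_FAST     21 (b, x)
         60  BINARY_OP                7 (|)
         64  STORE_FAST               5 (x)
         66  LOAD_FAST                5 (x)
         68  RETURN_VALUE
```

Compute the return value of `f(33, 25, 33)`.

57

LOAD_FAST_LOAD_FAST a,c → push 33,33. Stack: [33, 33]
BINARY_OP ^ → 33 ^ 33 = 0. Stack: [0]
STORE_FAST q → q=0. Stack: []
LOAD_FAST q → push 0. Stack: [0]
LOAD_CONST → push 9. Stack: [0, 9]
BINARY_OP - → 0 - 9 = -9. Stack: [-9]
STORE_FAST q → q=-9. Stack: []
LOAD_CONST → push 6. Stack: [6]
LOAD_FAST b → push 25. Stack: [6, 25]
BINARY_OP // → 6 // 25 = 0. Stack: [0]
LOAD_FAST_LOAD_FAST q,b → push -9,25. Stack: [0, -9, 25]
BINARY_OP & → -9 & 25 = 17. Stack: [0, 17]
BINARY_OP % → 0 % 17 = 0. Stack: [0]
STORE_FAST q → q=0. Stack: []
LOAD_FAST a → push 33. Stack: [33]
LOAD_CONST → push 12. Stack: [33, 12]
BINARY_OP % → 33 % 12 = 9. Stack: [9]
STORE_FAST m → m=9. Stack: []
LOAD_FAST_LOAD_FAST a,m → push 33,9. Stack: [33, 9]
BINARY_OP ^ → 33 ^ 9 = 40. Stack: [40]
STORE_FAST x → x=40. Stack: []
LOAD_FAST_LOAD_FAST b,x → push 25,40. Stack: [25, 40]
BINARY_OP | → 25 | 40 = 57. Stack: [57]
STORE_FAST x → x=57. Stack: []
LOAD_FAST x → push 57. Stack: [57]
RETURN_VALUE → return 57.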